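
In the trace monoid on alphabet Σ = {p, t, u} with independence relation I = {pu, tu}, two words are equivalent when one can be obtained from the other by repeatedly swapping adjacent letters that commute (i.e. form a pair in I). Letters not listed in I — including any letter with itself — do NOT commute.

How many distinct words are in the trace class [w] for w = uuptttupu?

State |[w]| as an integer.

piece 0:u — minimal
piece 1:u rests on {0:u}
piece 2:p — minimal
piece 3:t rests on {2:p}
piece 4:t rests on {3:t}
piece 5:t rests on {4:t}
piece 6:u rests on {1:u}
piece 7:p rests on {5:t}
piece 8:u rests on {6:u}
minimal pieces: {0:u, 2:p}
ways to finish when only these pieces remain (= sum over removing one remaining piece with nothing left below it):
  1 left: {7}→1  {8}→1
  2 left: {5,7}→1  {6,8}→1  {7,8}→2
  3 left: {1,6,8}→1  {4,5,7}→1  {5,7,8}→3  {6,7,8}→3
  4 left: {0,1,6,8}→1  {1,6,7,8}→4  {3,4,5,7}→1  {4,5,7,8}→4  {5,6,7,8}→6
  5 left: {0,1,6,7,8}→5  {1,5,6,7,8}→10  {2,3,4,5,7}→1  {3,4,5,7,8}→5  {4,5,6,7,8}→10
  6 left: {0,1,5,6,7,8}→15  {1,4,5,6,7,8}→20  {2,3,4,5,7,8}→6  {3,4,5,6,7,8}→15
  7 left: {0,1,4,5,6,7,8}→35  {1,3,4,5,6,7,8}→35  {2,3,4,5,6,7,8}→21
  placing 0:u first → 56 extensions
  placing 2:p first → 70 extensions
total linear extensions = 126

126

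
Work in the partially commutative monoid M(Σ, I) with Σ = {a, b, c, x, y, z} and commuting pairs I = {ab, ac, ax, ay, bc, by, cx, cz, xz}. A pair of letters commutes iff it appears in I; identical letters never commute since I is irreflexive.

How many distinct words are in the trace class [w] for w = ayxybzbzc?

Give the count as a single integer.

piece 0:a — minimal
piece 1:y — minimal
piece 2:x rests on {1:y}
piece 3:y rests on {2:x}
piece 4:b rests on {2:x}
piece 5:z rests on {0:a, 3:y, 4:b}
piece 6:b rests on {5:z}
piece 7:z rests on {6:b}
piece 8:c rests on {3:y}
minimal pieces: {0:a, 1:y}
ways to finish when only these pieces remain (= sum over removing one remaining piece with nothing left below it):
  1 left: {7}→1  {8}→1
  2 left: {6,7}→1  {7,8}→2
  3 left: {5,6,7}→1  {6,7,8}→3
  4 left: {0,5,6,7}→1  {4,5,6,7}→1  {5,6,7,8}→4
  5 left: {0,4,5,6,7}→2  {0,5,6,7,8}→5  {3,5,6,7,8}→4  {4,5,6,7,8}→5
  6 left: {0,3,5,6,7,8}→9  {0,4,5,6,7,8}→12  {3,4,5,6,7,8}→9
  7 left: {0,3,4,5,6,7,8}→30  {2,3,4,5,6,7,8}→9
  placing 0:a first → 9 extensions
  placing 1:y first → 39 extensions
total linear extensions = 48

48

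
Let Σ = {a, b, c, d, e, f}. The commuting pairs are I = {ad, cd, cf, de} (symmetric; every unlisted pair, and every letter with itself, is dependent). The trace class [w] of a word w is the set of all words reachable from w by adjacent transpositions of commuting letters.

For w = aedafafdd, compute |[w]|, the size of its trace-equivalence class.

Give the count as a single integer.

0(a) covers ∅
1(e) covers 0:a
2(d) covers ∅
3(a) covers 1:e
4(f) covers 2:d, 3:a
5(a) covers 4:f
6(f) covers 5:a
7(d) covers 6:f
8(d) covers 7:d
floor of heap: 0:a, 2:d
completions by unplaced set U, small U first (add the entries for U minus each lowest piece of U):
  |U|=1: {8}:1
  |U|=2: {7,8}:1
  |U|=3: {6,7,8}:1
  |U|=4: {5,6,7,8}:1
  |U|=5: {4,5,6,7,8}:1
  |U|=6: {2,4,5,6,7,8}:1  {3,4,5,6,7,8}:1
  |U|=7: {1,3,4,5,6,7,8}:1  {2,3,4,5,6,7,8}:2
  start at 0(a): 3
  start at 2(d): 1
sum over floor = 4

4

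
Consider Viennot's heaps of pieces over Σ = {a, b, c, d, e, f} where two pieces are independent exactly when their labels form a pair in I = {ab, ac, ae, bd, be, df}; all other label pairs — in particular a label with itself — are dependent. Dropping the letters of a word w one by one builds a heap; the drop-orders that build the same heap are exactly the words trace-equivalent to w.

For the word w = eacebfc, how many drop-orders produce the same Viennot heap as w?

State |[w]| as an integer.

piece 0:e — minimal
piece 1:a — minimal
piece 2:c rests on {0:e}
piece 3:e rests on {2:c}
piece 4:b rests on {2:c}
piece 5:f rests on {1:a, 3:e, 4:b}
piece 6:c rests on {5:f}
minimal pieces: {0:e, 1:a}
ways to finish when only these pieces remain (= sum over removing one remaining piece with nothing left below it):
  1 left: {6}→1
  2 left: {5,6}→1
  3 left: {1,5,6}→1  {3,5,6}→1  {4,5,6}→1
  4 left: {1,3,5,6}→2  {1,4,5,6}→2  {3,4,5,6}→2
  5 left: {1,3,4,5,6}→6  {2,3,4,5,6}→2
  placing 0:e first → 8 extensions
  placing 1:a first → 2 extensions
total linear extensions = 10

10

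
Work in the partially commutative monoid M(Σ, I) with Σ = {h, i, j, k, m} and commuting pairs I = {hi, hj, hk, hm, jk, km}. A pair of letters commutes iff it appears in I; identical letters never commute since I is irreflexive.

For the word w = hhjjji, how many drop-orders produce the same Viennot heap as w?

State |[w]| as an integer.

piece 0:h — minimal
piece 1:h rests on {0:h}
piece 2:j — minimal
piece 3:j rests on {2:j}
piece 4:j rests on {3:j}
piece 5:i rests on {4:j}
minimal pieces: {0:h, 2:j}
ways to finish when only these pieces remain (= sum over removing one remaining piece with nothing left below it):
  1 left: {1}→1  {5}→1
  2 left: {0,1}→1  {1,5}→2  {4,5}→1
  3 left: {0,1,5}→3  {1,4,5}→3  {3,4,5}→1
  4 left: {0,1,4,5}→6  {1,3,4,5}→4  {2,3,4,5}→1
  placing 0:h first → 5 extensions
  placing 2:j first → 10 extensions
total linear extensions = 15

15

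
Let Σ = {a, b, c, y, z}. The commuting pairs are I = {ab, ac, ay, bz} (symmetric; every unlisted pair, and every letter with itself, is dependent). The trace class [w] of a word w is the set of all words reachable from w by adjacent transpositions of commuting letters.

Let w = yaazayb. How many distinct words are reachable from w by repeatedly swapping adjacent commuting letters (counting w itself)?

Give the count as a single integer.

piece 0:y — minimal
piece 1:a — minimal
piece 2:a rests on {1:a}
piece 3:z rests on {0:y, 2:a}
piece 4:a rests on {3:z}
piece 5:y rests on {3:z}
piece 6:b rests on {5:y}
minimal pieces: {0:y, 1:a}
ways to finish when only these pieces remain (= sum over removing one remaining piece with nothing left below it):
  1 left: {4}→1  {6}→1
  2 left: {4,6}→2  {5,6}→1
  3 left: {4,5,6}→3
  4 left: {3,4,5,6}→3
  5 left: {0,3,4,5,6}→3  {2,3,4,5,6}→3
  placing 0:y first → 3 extensions
  placing 1:a first → 6 extensions
total linear extensions = 9

9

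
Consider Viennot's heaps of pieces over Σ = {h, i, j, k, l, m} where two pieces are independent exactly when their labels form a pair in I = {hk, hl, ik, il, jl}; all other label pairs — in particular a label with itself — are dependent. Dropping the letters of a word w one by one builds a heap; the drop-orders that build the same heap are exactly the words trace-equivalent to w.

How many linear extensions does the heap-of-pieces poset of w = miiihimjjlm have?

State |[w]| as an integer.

#0=m has no predecessor
#1=i depends on [0:m]
#2=i depends on [1:i]
#3=i depends on [2:i]
#4=h depends on [3:i]
#5=i depends on [4:h]
#6=m depends on [5:i]
#7=j depends on [6:m]
#8=j depends on [7:j]
#9=l depends on [6:m]
#10=m depends on [8:j, 9:l]
sources: [0:m]
N(rest) = Σ N(rest − s) over sources s of rest; N(one piece) = 1:
  size 1 → [10]=1
  size 2 → [8,10]=1  [9,10]=1
  size 3 → [7,8,10]=1  [8,9,10]=2
  size 4 → [7,8,9,10]=3
  size 5 → [6,7,8,9,10]=3
  size 6 → [5,6,7,8,9,10]=3
  size 7 → [4,5,6,7,8,9,10]=3
  size 8 → [3,4,5,6,7,8,9,10]=3
  size 9 → [2,3,4,5,6,7,8,9,10]=3
  first=0(m) contributes 3

3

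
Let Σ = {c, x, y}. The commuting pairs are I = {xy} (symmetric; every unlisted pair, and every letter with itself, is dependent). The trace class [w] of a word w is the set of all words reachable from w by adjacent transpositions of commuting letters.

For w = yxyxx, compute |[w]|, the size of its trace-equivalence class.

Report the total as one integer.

10

drop 0:y onto floor
drop 1:x onto floor
drop 2:y onto {0:y}
drop 3:x onto {1:x}
drop 4:x onto {3:x}
ground layer = {0:y, 1:x}
drop-orders for the pieces not yet dropped (sum over which currently-grounded one goes next):
  1 to go: {2} 1  {4} 1
  2 to go: {0,2} 1  {2,4} 2  {3,4} 1
  3 to go: {0,2,4} 3  {1,3,4} 1  {2,3,4} 3
  if 0:y drops first: 4 orders
  if 1:x drops first: 6 orders
heap linearizations: 10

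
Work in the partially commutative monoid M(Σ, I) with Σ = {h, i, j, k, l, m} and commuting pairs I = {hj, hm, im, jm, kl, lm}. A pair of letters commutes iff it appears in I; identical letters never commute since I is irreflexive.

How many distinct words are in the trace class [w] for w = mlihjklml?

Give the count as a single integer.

drop 0:m onto floor
drop 1:l onto floor
drop 2:i onto {1:l}
drop 3:h onto {2:i}
drop 4:j onto {2:i}
drop 5:k onto {0:m, 3:h, 4:j}
drop 6:l onto {3:h, 4:j}
drop 7:m onto {5:k}
drop 8:l onto {6:l}
ground layer = {0:m, 1:l}
drop-orders for the pieces not yet dropped (sum over which currently-grounded one goes next):
  1 to go: {7} 1  {8} 1
  2 to go: {5,7} 1  {6,8} 1  {7,8} 2
  3 to go: {0,5,7} 1  {5,7,8} 3  {6,7,8} 3
  4 to go: {0,5,7,8} 4  {5,6,7,8} 6
  5 to go: {0,5,6,7,8} 10  {3,5,6,7,8} 6  {4,5,6,7,8} 6
  6 to go: {0,3,5,6,7,8} 16  {0,4,5,6,7,8} 16  {3,4,5,6,7,8} 12
  7 to go: {0,3,4,5,6,7,8} 44  {2,3,4,5,6,7,8} 12
  if 0:m drops first: 12 orders
  if 1:l drops first: 56 orders
heap linearizations: 68

68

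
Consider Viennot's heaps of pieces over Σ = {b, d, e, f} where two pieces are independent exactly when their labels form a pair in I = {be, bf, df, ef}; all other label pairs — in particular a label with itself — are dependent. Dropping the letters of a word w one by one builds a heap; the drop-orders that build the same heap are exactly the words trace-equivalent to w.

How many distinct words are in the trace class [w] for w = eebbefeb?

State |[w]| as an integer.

280

piece 0:e — minimal
piece 1:e rests on {0:e}
piece 2:b — minimal
piece 3:b rests on {2:b}
piece 4:e rests on {1:e}
piece 5:f — minimal
piece 6:e rests on {4:e}
piece 7:b rests on {3:b}
minimal pieces: {0:e, 2:b, 5:f}
ways to finish when only these pieces remain (= sum over removing one remaining piece with nothing left below it):
  1 left: {5}→1  {6}→1  {7}→1
  2 left: {3,7}→1  {4,6}→1  {5,6}→2  {5,7}→2  {6,7}→2
  3 left: {1,4,6}→1  {2,3,7}→1  {3,5,7}→3  {3,6,7}→3  {4,5,6}→3  {4,6,7}→3  {5,6,7}→6
  4 left: {0,1,4,6}→1  {1,4,5,6}→4  {1,4,6,7}→4  {2,3,5,7}→4  {2,3,6,7}→4  {3,4,6,7}→6  {3,5,6,7}→12  {4,5,6,7}→12
  5 left: {0,1,4,5,6}→5  {0,1,4,6,7}→5  {1,3,4,6,7}→10  {1,4,5,6,7}→20  {2,3,4,6,7}→10  {2,3,5,6,7}→20  {3,4,5,6,7}→30
  6 left: {0,1,3,4,6,7}→15  {0,1,4,5,6,7}→30  {1,2,3,4,6,7}→20  {1,3,4,5,6,7}→60  {2,3,4,5,6,7}→60
  placing 0:e first → 140 extensions
  placing 2:b first → 105 extensions
  placing 5:f first → 35 extensions
total linear extensions = 280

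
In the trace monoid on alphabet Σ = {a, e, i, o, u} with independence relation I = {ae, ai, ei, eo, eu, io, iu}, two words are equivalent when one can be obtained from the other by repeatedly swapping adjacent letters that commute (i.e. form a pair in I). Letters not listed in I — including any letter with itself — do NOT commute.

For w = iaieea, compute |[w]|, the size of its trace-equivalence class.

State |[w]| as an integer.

90

drop 0:i onto floor
drop 1:a onto floor
drop 2:i onto {0:i}
drop 3:e onto floor
drop 4:e onto {3:e}
drop 5:a onto {1:a}
ground layer = {0:i, 1:a, 3:e}
drop-orders for the pieces not yet dropped (sum over which currently-grounded one goes next):
  1 to go: {2} 1  {4} 1  {5} 1
  2 to go: {0,2} 1  {1,5} 1  {2,4} 2  {2,5} 2  {3,4} 1  {4,5} 2
  3 to go: {0,2,4} 3  {0,2,5} 3  {1,2,5} 3  {1,4,5} 3  {2,3,4} 3  {2,4,5} 6  {3,4,5} 3
  4 to go: {0,1,2,5} 6  {0,2,3,4} 6  {0,2,4,5} 12  {1,2,4,5} 12  {1,3,4,5} 6  {2,3,4,5} 12
  if 0:i drops first: 30 orders
  if 1:a drops first: 30 orders
  if 3:e drops first: 30 orders
heap linearizations: 90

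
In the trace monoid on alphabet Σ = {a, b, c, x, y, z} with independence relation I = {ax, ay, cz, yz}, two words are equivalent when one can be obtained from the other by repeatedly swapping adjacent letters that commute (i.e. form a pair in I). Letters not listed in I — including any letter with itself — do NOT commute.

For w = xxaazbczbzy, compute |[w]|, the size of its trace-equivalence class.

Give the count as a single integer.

24

piece 0:x — minimal
piece 1:x rests on {0:x}
piece 2:a — minimal
piece 3:a rests on {2:a}
piece 4:z rests on {1:x, 3:a}
piece 5:b rests on {4:z}
piece 6:c rests on {5:b}
piece 7:z rests on {5:b}
piece 8:b rests on {6:c, 7:z}
piece 9:z rests on {8:b}
piece 10:y rests on {8:b}
minimal pieces: {0:x, 2:a}
ways to finish when only these pieces remain (= sum over removing one remaining piece with nothing left below it):
  1 left: {9}→1  {10}→1
  2 left: {9,10}→2
  3 left: {8,9,10}→2
  4 left: {6,8,9,10}→2  {7,8,9,10}→2
  5 left: {6,7,8,9,10}→4
  6 left: {5,6,7,8,9,10}→4
  7 left: {4,5,6,7,8,9,10}→4
  8 left: {1,4,5,6,7,8,9,10}→4  {3,4,5,6,7,8,9,10}→4
  9 left: {0,1,4,5,6,7,8,9,10}→4  {1,3,4,5,6,7,8,9,10}→8  {2,3,4,5,6,7,8,9,10}→4
  placing 0:x first → 12 extensions
  placing 2:a first → 12 extensions
total linear extensions = 24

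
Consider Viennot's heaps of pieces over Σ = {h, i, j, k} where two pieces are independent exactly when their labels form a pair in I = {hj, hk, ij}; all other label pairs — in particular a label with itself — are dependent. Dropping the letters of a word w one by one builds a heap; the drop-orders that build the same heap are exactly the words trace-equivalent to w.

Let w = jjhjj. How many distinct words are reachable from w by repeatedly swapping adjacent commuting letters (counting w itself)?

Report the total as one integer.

5

piece 0:j — minimal
piece 1:j rests on {0:j}
piece 2:h — minimal
piece 3:j rests on {1:j}
piece 4:j rests on {3:j}
minimal pieces: {0:j, 2:h}
ways to finish when only these pieces remain (= sum over removing one remaining piece with nothing left below it):
  1 left: {2}→1  {4}→1
  2 left: {2,4}→2  {3,4}→1
  3 left: {1,3,4}→1  {2,3,4}→3
  placing 0:j first → 4 extensions
  placing 2:h first → 1 extensions
total linear extensions = 5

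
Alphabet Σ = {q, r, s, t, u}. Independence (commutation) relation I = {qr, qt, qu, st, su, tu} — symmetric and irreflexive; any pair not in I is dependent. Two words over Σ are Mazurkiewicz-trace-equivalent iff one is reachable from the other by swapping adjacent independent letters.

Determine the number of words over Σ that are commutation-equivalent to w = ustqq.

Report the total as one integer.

#0=u has no predecessor
#1=s has no predecessor
#2=t has no predecessor
#3=q depends on [1:s]
#4=q depends on [3:q]
sources: [0:u, 1:s, 2:t]
N(rest) = Σ N(rest − s) over sources s of rest; N(one piece) = 1:
  size 1 → [0]=1  [2]=1  [4]=1
  size 2 → [0,2]=2  [0,4]=2  [2,4]=2  [3,4]=1
  size 3 → [0,2,4]=6  [0,3,4]=3  [1,3,4]=1  [2,3,4]=3
  first=0(u) contributes 4
  first=1(s) contributes 12
  first=2(t) contributes 4
|[w]| = 20

20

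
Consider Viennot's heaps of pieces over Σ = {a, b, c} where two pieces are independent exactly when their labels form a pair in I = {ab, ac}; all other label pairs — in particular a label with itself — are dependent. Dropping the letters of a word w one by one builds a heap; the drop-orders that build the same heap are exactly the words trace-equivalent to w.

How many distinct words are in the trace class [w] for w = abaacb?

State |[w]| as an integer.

drop 0:a onto floor
drop 1:b onto floor
drop 2:a onto {0:a}
drop 3:a onto {2:a}
drop 4:c onto {1:b}
drop 5:b onto {4:c}
ground layer = {0:a, 1:b}
drop-orders for the pieces not yet dropped (sum over which currently-grounded one goes next):
  1 to go: {3} 1  {5} 1
  2 to go: {2,3} 1  {3,5} 2  {4,5} 1
  3 to go: {0,2,3} 1  {1,4,5} 1  {2,3,5} 3  {3,4,5} 3
  4 to go: {0,2,3,5} 4  {1,3,4,5} 4  {2,3,4,5} 6
  if 0:a drops first: 10 orders
  if 1:b drops first: 10 orders
heap linearizations: 20

20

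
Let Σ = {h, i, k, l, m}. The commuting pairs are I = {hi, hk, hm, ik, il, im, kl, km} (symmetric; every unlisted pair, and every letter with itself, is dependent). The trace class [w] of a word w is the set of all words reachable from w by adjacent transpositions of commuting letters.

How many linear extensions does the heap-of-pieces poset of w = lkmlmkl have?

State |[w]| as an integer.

21

piece 0:l — minimal
piece 1:k — minimal
piece 2:m rests on {0:l}
piece 3:l rests on {2:m}
piece 4:m rests on {3:l}
piece 5:k rests on {1:k}
piece 6:l rests on {4:m}
minimal pieces: {0:l, 1:k}
ways to finish when only these pieces remain (= sum over removing one remaining piece with nothing left below it):
  1 left: {5}→1  {6}→1
  2 left: {1,5}→1  {4,6}→1  {5,6}→2
  3 left: {1,5,6}→3  {3,4,6}→1  {4,5,6}→3
  4 left: {1,4,5,6}→6  {2,3,4,6}→1  {3,4,5,6}→4
  5 left: {0,2,3,4,6}→1  {1,3,4,5,6}→10  {2,3,4,5,6}→5
  placing 0:l first → 15 extensions
  placing 1:k first → 6 extensions
total linear extensions = 21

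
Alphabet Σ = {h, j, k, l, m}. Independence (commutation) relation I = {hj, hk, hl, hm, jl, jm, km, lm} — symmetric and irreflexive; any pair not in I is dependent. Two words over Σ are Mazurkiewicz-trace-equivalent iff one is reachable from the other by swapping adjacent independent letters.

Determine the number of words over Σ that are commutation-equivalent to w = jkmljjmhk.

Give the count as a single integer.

piece 0:j — minimal
piece 1:k rests on {0:j}
piece 2:m — minimal
piece 3:l rests on {1:k}
piece 4:j rests on {1:k}
piece 5:j rests on {4:j}
piece 6:m rests on {2:m}
piece 7:h — minimal
piece 8:k rests on {3:l, 5:j}
minimal pieces: {0:j, 2:m, 7:h}
ways to finish when only these pieces remain (= sum over removing one remaining piece with nothing left below it):
  1 left: {6}→1  {7}→1  {8}→1
  2 left: {2,6}→1  {3,8}→1  {5,8}→1  {6,7}→2  {6,8}→2  {7,8}→2
  3 left: {2,6,7}→3  {2,6,8}→3  {3,5,8}→2  {3,6,8}→3  {3,7,8}→3  {4,5,8}→1  {5,6,8}→3  {5,7,8}→3  {6,7,8}→6
  4 left: {2,3,6,8}→6  {2,5,6,8}→6  {2,6,7,8}→12  {3,4,5,8}→3  {3,5,6,8}→8  {3,5,7,8}→8  {3,6,7,8}→12  {4,5,6,8}→4  {4,5,7,8}→4  {5,6,7,8}→12
  5 left: {1,3,4,5,8}→3  {2,3,5,6,8}→20  {2,3,6,7,8}→30  {2,4,5,6,8}→10  {2,5,6,7,8}→30  {3,4,5,6,8}→15  {3,4,5,7,8}→15  {3,5,6,7,8}→40  {4,5,6,7,8}→20
  6 left: {0,1,3,4,5,8}→3  {1,3,4,5,6,8}→18  {1,3,4,5,7,8}→18  {2,3,4,5,6,8}→45  {2,3,5,6,7,8}→120  {2,4,5,6,7,8}→60  {3,4,5,6,7,8}→90
  7 left: {0,1,3,4,5,6,8}→21  {0,1,3,4,5,7,8}→21  {1,2,3,4,5,6,8}→63  {1,3,4,5,6,7,8}→126  {2,3,4,5,6,7,8}→315
  placing 0:j first → 504 extensions
  placing 2:m first → 168 extensions
  placing 7:h first → 84 extensions
total linear extensions = 756

756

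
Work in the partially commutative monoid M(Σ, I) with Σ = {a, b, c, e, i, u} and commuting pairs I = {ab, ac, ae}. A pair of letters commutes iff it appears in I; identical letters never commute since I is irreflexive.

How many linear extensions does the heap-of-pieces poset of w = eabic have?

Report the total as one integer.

3

drop 0:e onto floor
drop 1:a onto floor
drop 2:b onto {0:e}
drop 3:i onto {1:a, 2:b}
drop 4:c onto {3:i}
ground layer = {0:e, 1:a}
drop-orders for the pieces not yet dropped (sum over which currently-grounded one goes next):
  1 to go: {4} 1
  2 to go: {3,4} 1
  3 to go: {1,3,4} 1  {2,3,4} 1
  if 0:e drops first: 2 orders
  if 1:a drops first: 1 orders
heap linearizations: 3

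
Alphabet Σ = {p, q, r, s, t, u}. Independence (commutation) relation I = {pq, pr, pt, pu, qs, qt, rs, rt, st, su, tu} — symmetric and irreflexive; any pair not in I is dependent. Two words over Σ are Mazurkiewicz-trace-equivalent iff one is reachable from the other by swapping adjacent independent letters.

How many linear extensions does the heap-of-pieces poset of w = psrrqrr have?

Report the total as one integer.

21

0(p) covers ∅
1(s) covers 0:p
2(r) covers ∅
3(r) covers 2:r
4(q) covers 3:r
5(r) covers 4:q
6(r) covers 5:r
floor of heap: 0:p, 2:r
completions by unplaced set U, small U first (add the entries for U minus each lowest piece of U):
  |U|=1: {1}:1  {6}:1
  |U|=2: {0,1}:1  {1,6}:2  {5,6}:1
  |U|=3: {0,1,6}:3  {1,5,6}:3  {4,5,6}:1
  |U|=4: {0,1,5,6}:6  {1,4,5,6}:4  {3,4,5,6}:1
  |U|=5: {0,1,4,5,6}:10  {1,3,4,5,6}:5  {2,3,4,5,6}:1
  start at 0(p): 6
  start at 2(r): 15
sum over floor = 21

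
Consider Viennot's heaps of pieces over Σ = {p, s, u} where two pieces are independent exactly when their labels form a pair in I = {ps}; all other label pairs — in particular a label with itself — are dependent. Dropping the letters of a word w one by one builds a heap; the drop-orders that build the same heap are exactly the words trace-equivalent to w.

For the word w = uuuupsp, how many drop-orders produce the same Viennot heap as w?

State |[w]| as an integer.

piece 0:u — minimal
piece 1:u rests on {0:u}
piece 2:u rests on {1:u}
piece 3:u rests on {2:u}
piece 4:p rests on {3:u}
piece 5:s rests on {3:u}
piece 6:p rests on {4:p}
minimal pieces: {0:u}
ways to finish when only these pieces remain (= sum over removing one remaining piece with nothing left below it):
  1 left: {5}→1  {6}→1
  2 left: {4,6}→1  {5,6}→2
  3 left: {4,5,6}→3
  4 left: {3,4,5,6}→3
  5 left: {2,3,4,5,6}→3
  placing 0:u first → 3 extensions

3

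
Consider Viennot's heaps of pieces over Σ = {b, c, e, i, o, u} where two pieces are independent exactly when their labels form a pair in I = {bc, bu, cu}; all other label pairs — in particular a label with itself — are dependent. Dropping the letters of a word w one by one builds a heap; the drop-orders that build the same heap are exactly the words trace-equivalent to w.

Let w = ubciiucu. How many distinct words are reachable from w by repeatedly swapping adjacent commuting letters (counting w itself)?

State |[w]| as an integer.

18

#0=u has no predecessor
#1=b has no predecessor
#2=c has no predecessor
#3=i depends on [0:u, 1:b, 2:c]
#4=i depends on [3:i]
#5=u depends on [4:i]
#6=c depends on [4:i]
#7=u depends on [5:u]
sources: [0:u, 1:b, 2:c]
N(rest) = Σ N(rest − s) over sources s of rest; N(one piece) = 1:
  size 1 → [6]=1  [7]=1
  size 2 → [5,7]=1  [6,7]=2
  size 3 → [5,6,7]=3
  size 4 → [4,5,6,7]=3
  size 5 → [3,4,5,6,7]=3
  size 6 → [0,3,4,5,6,7]=3  [1,3,4,5,6,7]=3  [2,3,4,5,6,7]=3
  first=0(u) contributes 6
  first=1(b) contributes 6
  first=2(c) contributes 6
|[w]| = 18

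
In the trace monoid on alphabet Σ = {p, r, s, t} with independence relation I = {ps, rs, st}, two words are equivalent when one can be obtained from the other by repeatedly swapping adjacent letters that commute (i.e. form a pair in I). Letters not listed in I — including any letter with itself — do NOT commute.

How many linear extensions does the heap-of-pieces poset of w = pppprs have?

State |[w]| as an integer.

6

0(p) covers ∅
1(p) covers 0:p
2(p) covers 1:p
3(p) covers 2:p
4(r) covers 3:p
5(s) covers ∅
floor of heap: 0:p, 5:s
completions by unplaced set U, small U first (add the entries for U minus each lowest piece of U):
  |U|=1: {4}:1  {5}:1
  |U|=2: {3,4}:1  {4,5}:2
  |U|=3: {2,3,4}:1  {3,4,5}:3
  |U|=4: {1,2,3,4}:1  {2,3,4,5}:4
  start at 0(p): 5
  start at 5(s): 1
sum over floor = 6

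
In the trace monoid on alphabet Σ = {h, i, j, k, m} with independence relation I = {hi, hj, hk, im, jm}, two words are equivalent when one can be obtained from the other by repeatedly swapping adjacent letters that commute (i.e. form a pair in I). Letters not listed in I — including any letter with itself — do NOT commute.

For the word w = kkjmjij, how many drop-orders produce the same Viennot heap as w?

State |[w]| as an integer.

5

#0=k has no predecessor
#1=k depends on [0:k]
#2=j depends on [1:k]
#3=m depends on [1:k]
#4=j depends on [2:j]
#5=i depends on [4:j]
#6=j depends on [5:i]
sources: [0:k]
N(rest) = Σ N(rest − s) over sources s of rest; N(one piece) = 1:
  size 1 → [3]=1  [6]=1
  size 2 → [3,6]=2  [5,6]=1
  size 3 → [3,5,6]=3  [4,5,6]=1
  size 4 → [2,4,5,6]=1  [3,4,5,6]=4
  size 5 → [2,3,4,5,6]=5
  first=0(k) contributes 5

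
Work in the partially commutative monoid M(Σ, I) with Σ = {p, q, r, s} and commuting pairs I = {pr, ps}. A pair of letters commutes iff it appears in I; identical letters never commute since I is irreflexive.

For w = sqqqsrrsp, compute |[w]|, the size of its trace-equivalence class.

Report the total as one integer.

piece 0:s — minimal
piece 1:q rests on {0:s}
piece 2:q rests on {1:q}
piece 3:q rests on {2:q}
piece 4:s rests on {3:q}
piece 5:r rests on {4:s}
piece 6:r rests on {5:r}
piece 7:s rests on {6:r}
piece 8:p rests on {3:q}
minimal pieces: {0:s}
ways to finish when only these pieces remain (= sum over removing one remaining piece with nothing left below it):
  1 left: {7}→1  {8}→1
  2 left: {6,7}→1  {7,8}→2
  3 left: {5,6,7}→1  {6,7,8}→3
  4 left: {4,5,6,7}→1  {5,6,7,8}→4
  5 left: {4,5,6,7,8}→5
  6 left: {3,4,5,6,7,8}→5
  7 left: {2,3,4,5,6,7,8}→5
  placing 0:s first → 5 extensions

5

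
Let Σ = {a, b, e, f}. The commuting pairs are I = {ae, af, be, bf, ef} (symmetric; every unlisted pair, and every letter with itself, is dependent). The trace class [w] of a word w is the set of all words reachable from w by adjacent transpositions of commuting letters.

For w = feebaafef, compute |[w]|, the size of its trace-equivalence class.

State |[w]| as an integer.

piece 0:f — minimal
piece 1:e — minimal
piece 2:e rests on {1:e}
piece 3:b — minimal
piece 4:a rests on {3:b}
piece 5:a rests on {4:a}
piece 6:f rests on {0:f}
piece 7:e rests on {2:e}
piece 8:f rests on {6:f}
minimal pieces: {0:f, 1:e, 3:b}
ways to finish when only these pieces remain (= sum over removing one remaining piece with nothing left below it):
  1 left: {5}→1  {7}→1  {8}→1
  2 left: {2,7}→1  {4,5}→1  {5,7}→2  {5,8}→2  {6,8}→1  {7,8}→2
  3 left: {0,6,8}→1  {1,2,7}→1  {2,5,7}→3  {2,7,8}→3  {3,4,5}→1  {4,5,7}→3  {4,5,8}→3  {5,6,8}→3  {5,7,8}→6  {6,7,8}→3
  4 left: {0,5,6,8}→4  {0,6,7,8}→4  {1,2,5,7}→4  {1,2,7,8}→4  {2,4,5,7}→6  {2,5,7,8}→12  {2,6,7,8}→6  {3,4,5,7}→4  {3,4,5,8}→4  {4,5,6,8}→6  {4,5,7,8}→12  {5,6,7,8}→12
  5 left: {0,2,6,7,8}→10  {0,4,5,6,8}→10  {0,5,6,7,8}→20  {1,2,4,5,7}→10  {1,2,5,7,8}→20  {1,2,6,7,8}→10  {2,3,4,5,7}→10  {2,4,5,7,8}→30  {2,5,6,7,8}→30  {3,4,5,6,8}→10  {3,4,5,7,8}→20  {4,5,6,7,8}→30
  6 left: {0,1,2,6,7,8}→20  {0,2,5,6,7,8}→60  {0,3,4,5,6,8}→20  {0,4,5,6,7,8}→60  {1,2,3,4,5,7}→20  {1,2,4,5,7,8}→60  {1,2,5,6,7,8}→60  {2,3,4,5,7,8}→60  {2,4,5,6,7,8}→90  {3,4,5,6,7,8}→60
  7 left: {0,1,2,5,6,7,8}→140  {0,2,4,5,6,7,8}→210  {0,3,4,5,6,7,8}→140  {1,2,3,4,5,7,8}→140  {1,2,4,5,6,7,8}→210  {2,3,4,5,6,7,8}→210
  placing 0:f first → 560 extensions
  placing 1:e first → 560 extensions
  placing 3:b first → 560 extensions
total linear extensions = 1680

1680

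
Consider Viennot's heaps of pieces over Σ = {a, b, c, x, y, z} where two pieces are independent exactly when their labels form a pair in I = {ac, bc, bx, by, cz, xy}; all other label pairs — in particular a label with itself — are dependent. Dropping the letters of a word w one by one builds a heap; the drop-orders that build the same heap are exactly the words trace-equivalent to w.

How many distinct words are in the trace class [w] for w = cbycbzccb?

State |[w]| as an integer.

105

0(c) covers ∅
1(b) covers ∅
2(y) covers 0:c
3(c) covers 2:y
4(b) covers 1:b
5(z) covers 2:y, 4:b
6(c) covers 3:c
7(c) covers 6:c
8(b) covers 5:z
floor of heap: 0:c, 1:b
completions by unplaced set U, small U first (add the entries for U minus each lowest piece of U):
  |U|=1: {7}:1  {8}:1
  |U|=2: {5,8}:1  {6,7}:1  {7,8}:2
  |U|=3: {3,6,7}:1  {4,5,8}:1  {5,7,8}:3  {6,7,8}:3
  |U|=4: {1,4,5,8}:1  {3,6,7,8}:4  {4,5,7,8}:4  {5,6,7,8}:6
  |U|=5: {1,4,5,7,8}:5  {3,5,6,7,8}:10  {4,5,6,7,8}:10
  |U|=6: {1,4,5,6,7,8}:15  {2,3,5,6,7,8}:10  {3,4,5,6,7,8}:20
  |U|=7: {0,2,3,5,6,7,8}:10  {1,3,4,5,6,7,8}:35  {2,3,4,5,6,7,8}:30
  start at 0(c): 65
  start at 1(b): 40
sum over floor = 105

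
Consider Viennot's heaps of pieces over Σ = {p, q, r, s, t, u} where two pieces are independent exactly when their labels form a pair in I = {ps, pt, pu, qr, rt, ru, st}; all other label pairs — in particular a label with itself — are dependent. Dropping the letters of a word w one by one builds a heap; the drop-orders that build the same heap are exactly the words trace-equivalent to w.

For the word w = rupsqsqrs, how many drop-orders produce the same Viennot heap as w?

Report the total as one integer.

10

#0=r has no predecessor
#1=u has no predecessor
#2=p depends on [0:r]
#3=s depends on [0:r, 1:u]
#4=q depends on [2:p, 3:s]
#5=s depends on [4:q]
#6=q depends on [5:s]
#7=r depends on [5:s]
#8=s depends on [6:q, 7:r]
sources: [0:r, 1:u]
N(rest) = Σ N(rest − s) over sources s of rest; N(one piece) = 1:
  size 1 → [8]=1
  size 2 → [6,8]=1  [7,8]=1
  size 3 → [6,7,8]=2
  size 4 → [5,6,7,8]=2
  size 5 → [4,5,6,7,8]=2
  size 6 → [2,4,5,6,7,8]=2  [3,4,5,6,7,8]=2
  size 7 → [1,3,4,5,6,7,8]=2  [2,3,4,5,6,7,8]=4
  first=0(r) contributes 6
  first=1(u) contributes 4
|[w]| = 10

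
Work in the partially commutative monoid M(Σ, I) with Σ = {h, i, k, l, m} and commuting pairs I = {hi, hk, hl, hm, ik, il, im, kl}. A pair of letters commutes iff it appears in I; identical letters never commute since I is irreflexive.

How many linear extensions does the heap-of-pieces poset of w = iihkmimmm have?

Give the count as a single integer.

piece 0:i — minimal
piece 1:i rests on {0:i}
piece 2:h — minimal
piece 3:k — minimal
piece 4:m rests on {3:k}
piece 5:i rests on {1:i}
piece 6:m rests on {4:m}
piece 7:m rests on {6:m}
piece 8:m rests on {7:m}
minimal pieces: {0:i, 2:h, 3:k}
ways to finish when only these pieces remain (= sum over removing one remaining piece with nothing left below it):
  1 left: {2}→1  {5}→1  {8}→1
  2 left: {1,5}→1  {2,5}→2  {2,8}→2  {5,8}→2  {7,8}→1
  3 left: {0,1,5}→1  {1,2,5}→3  {1,5,8}→3  {2,5,8}→6  {2,7,8}→3  {5,7,8}→3  {6,7,8}→1
  4 left: {0,1,2,5}→4  {0,1,5,8}→4  {1,2,5,8}→12  {1,5,7,8}→6  {2,5,7,8}→12  {2,6,7,8}→4  {4,6,7,8}→1  {5,6,7,8}→4
  5 left: {0,1,2,5,8}→20  {0,1,5,7,8}→10  {1,2,5,7,8}→30  {1,5,6,7,8}→10  {2,4,6,7,8}→5  {2,5,6,7,8}→20  {3,4,6,7,8}→1  {4,5,6,7,8}→5
  6 left: {0,1,2,5,7,8}→60  {0,1,5,6,7,8}→20  {1,2,5,6,7,8}→60  {1,4,5,6,7,8}→15  {2,3,4,6,7,8}→6  {2,4,5,6,7,8}→30  {3,4,5,6,7,8}→6
  7 left: {0,1,2,5,6,7,8}→140  {0,1,4,5,6,7,8}→35  {1,2,4,5,6,7,8}→105  {1,3,4,5,6,7,8}→21  {2,3,4,5,6,7,8}→42
  placing 0:i first → 168 extensions
  placing 2:h first → 56 extensions
  placing 3:k first → 280 extensions
total linear extensions = 504

504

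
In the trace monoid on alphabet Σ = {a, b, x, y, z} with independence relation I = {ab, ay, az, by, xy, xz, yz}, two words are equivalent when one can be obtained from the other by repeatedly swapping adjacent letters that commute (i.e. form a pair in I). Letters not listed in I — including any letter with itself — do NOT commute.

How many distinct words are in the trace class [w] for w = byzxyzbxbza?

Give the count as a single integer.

495

piece 0:b — minimal
piece 1:y — minimal
piece 2:z rests on {0:b}
piece 3:x rests on {0:b}
piece 4:y rests on {1:y}
piece 5:z rests on {2:z}
piece 6:b rests on {3:x, 5:z}
piece 7:x rests on {6:b}
piece 8:b rests on {7:x}
piece 9:z rests on {8:b}
piece 10:a rests on {7:x}
minimal pieces: {0:b, 1:y}
ways to finish when only these pieces remain (= sum over removing one remaining piece with nothing left below it):
  1 left: {4}→1  {9}→1  {10}→1
  2 left: {1,4}→1  {4,9}→2  {4,10}→2  {8,9}→1  {9,10}→2
  3 left: {1,4,9}→3  {1,4,10}→3  {4,8,9}→3  {4,9,10}→6  {8,9,10}→3
  4 left: {1,4,8,9}→6  {1,4,9,10}→12  {4,8,9,10}→12  {7,8,9,10}→3
  5 left: {1,4,8,9,10}→30  {4,7,8,9,10}→15  {6,7,8,9,10}→3
  6 left: {1,4,7,8,9,10}→45  {3,6,7,8,9,10}→3  {4,6,7,8,9,10}→18  {5,6,7,8,9,10}→3
  7 left: {1,4,6,7,8,9,10}→63  {2,5,6,7,8,9,10}→3  {3,4,6,7,8,9,10}→21  {3,5,6,7,8,9,10}→6  {4,5,6,7,8,9,10}→21
  8 left: {1,3,4,6,7,8,9,10}→84  {1,4,5,6,7,8,9,10}→84  {2,3,5,6,7,8,9,10}→9  {2,4,5,6,7,8,9,10}→24  {3,4,5,6,7,8,9,10}→48
  9 left: {0,2,3,5,6,7,8,9,10}→9  {1,2,4,5,6,7,8,9,10}→108  {1,3,4,5,6,7,8,9,10}→216  {2,3,4,5,6,7,8,9,10}→81
  placing 0:b first → 405 extensions
  placing 1:y first → 90 extensions
total linear extensions = 495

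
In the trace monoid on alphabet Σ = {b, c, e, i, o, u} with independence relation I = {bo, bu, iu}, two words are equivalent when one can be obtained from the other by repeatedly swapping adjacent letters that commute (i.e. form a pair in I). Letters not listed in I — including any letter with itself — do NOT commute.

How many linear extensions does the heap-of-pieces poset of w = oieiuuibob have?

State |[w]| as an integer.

31

#0=o has no predecessor
#1=i depends on [0:o]
#2=e depends on [1:i]
#3=i depends on [2:e]
#4=u depends on [2:e]
#5=u depends on [4:u]
#6=i depends on [3:i]
#7=b depends on [6:i]
#8=o depends on [5:u, 6:i]
#9=b depends on [7:b]
sources: [0:o]
N(rest) = Σ N(rest − s) over sources s of rest; N(one piece) = 1:
  size 1 → [8]=1  [9]=1
  size 2 → [5,8]=1  [7,9]=1  [8,9]=2
  size 3 → [4,5,8]=1  [5,8,9]=3  [7,8,9]=3
  size 4 → [4,5,8,9]=4  [5,7,8,9]=6  [6,7,8,9]=3
  size 5 → [3,6,7,8,9]=3  [4,5,7,8,9]=10  [5,6,7,8,9]=9
  size 6 → [3,5,6,7,8,9]=12  [4,5,6,7,8,9]=19
  size 7 → [3,4,5,6,7,8,9]=31
  size 8 → [2,3,4,5,6,7,8,9]=31
  first=0(o) contributes 31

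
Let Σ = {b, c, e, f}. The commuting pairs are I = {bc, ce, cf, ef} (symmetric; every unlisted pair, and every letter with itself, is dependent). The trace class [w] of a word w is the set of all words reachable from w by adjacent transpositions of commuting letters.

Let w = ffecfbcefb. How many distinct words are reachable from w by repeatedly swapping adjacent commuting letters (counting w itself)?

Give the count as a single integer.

#0=f has no predecessor
#1=f depends on [0:f]
#2=e has no predecessor
#3=c has no predecessor
#4=f depends on [1:f]
#5=b depends on [2:e, 4:f]
#6=c depends on [3:c]
#7=e depends on [5:b]
#8=f depends on [5:b]
#9=b depends on [7:e, 8:f]
sources: [0:f, 2:e, 3:c]
N(rest) = Σ N(rest − s) over sources s of rest; N(one piece) = 1:
  size 1 → [6]=1  [9]=1
  size 2 → [3,6]=1  [6,9]=2  [7,9]=1  [8,9]=1
  size 3 → [3,6,9]=3  [6,7,9]=3  [6,8,9]=3  [7,8,9]=2
  size 4 → [3,6,7,9]=6  [3,6,8,9]=6  [5,7,8,9]=2  [6,7,8,9]=8
  size 5 → [2,5,7,8,9]=2  [3,6,7,8,9]=20  [4,5,7,8,9]=2  [5,6,7,8,9]=10
  size 6 → [1,4,5,7,8,9]=2  [2,4,5,7,8,9]=4  [2,5,6,7,8,9]=12  [3,5,6,7,8,9]=30  [4,5,6,7,8,9]=12
  size 7 → [0,1,4,5,7,8,9]=2  [1,2,4,5,7,8,9]=6  [1,4,5,6,7,8,9]=14  [2,3,5,6,7,8,9]=42  [2,4,5,6,7,8,9]=28  [3,4,5,6,7,8,9]=42
  size 8 → [0,1,2,4,5,7,8,9]=8  [0,1,4,5,6,7,8,9]=16  [1,2,4,5,6,7,8,9]=48  [1,3,4,5,6,7,8,9]=56  [2,3,4,5,6,7,8,9]=112
  first=0(f) contributes 216
  first=2(e) contributes 72
  first=3(c) contributes 72
|[w]| = 360

360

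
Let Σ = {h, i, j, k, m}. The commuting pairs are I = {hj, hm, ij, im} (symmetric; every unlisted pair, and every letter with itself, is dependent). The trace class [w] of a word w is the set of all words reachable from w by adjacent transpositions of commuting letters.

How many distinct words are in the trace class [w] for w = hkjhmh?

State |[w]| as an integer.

0(h) covers ∅
1(k) covers 0:h
2(j) covers 1:k
3(h) covers 1:k
4(m) covers 2:j
5(h) covers 3:h
floor of heap: 0:h
completions by unplaced set U, small U first (add the entries for U minus each lowest piece of U):
  |U|=1: {4}:1  {5}:1
  |U|=2: {2,4}:1  {3,5}:1  {4,5}:2
  |U|=3: {2,4,5}:3  {3,4,5}:3
  |U|=4: {2,3,4,5}:6
  start at 0(h): 6

6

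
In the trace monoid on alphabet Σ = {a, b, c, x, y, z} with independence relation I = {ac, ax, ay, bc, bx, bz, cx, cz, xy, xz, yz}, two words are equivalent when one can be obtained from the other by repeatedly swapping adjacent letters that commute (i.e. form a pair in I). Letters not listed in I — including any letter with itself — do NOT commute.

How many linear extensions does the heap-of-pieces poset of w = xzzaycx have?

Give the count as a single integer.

210

#0=x has no predecessor
#1=z has no predecessor
#2=z depends on [1:z]
#3=a depends on [2:z]
#4=y has no predecessor
#5=c depends on [4:y]
#6=x depends on [0:x]
sources: [0:x, 1:z, 4:y]
N(rest) = Σ N(rest − s) over sources s of rest; N(one piece) = 1:
  size 1 → [3]=1  [5]=1  [6]=1
  size 2 → [0,6]=1  [2,3]=1  [3,5]=2  [3,6]=2  [4,5]=1  [5,6]=2
  size 3 → [0,3,6]=3  [0,5,6]=3  [1,2,3]=1  [2,3,5]=3  [2,3,6]=3  [3,4,5]=3  [3,5,6]=6  [4,5,6]=3
  size 4 → [0,2,3,6]=6  [0,3,5,6]=12  [0,4,5,6]=6  [1,2,3,5]=4  [1,2,3,6]=4  [2,3,4,5]=6  [2,3,5,6]=12  [3,4,5,6]=12
  size 5 → [0,1,2,3,6]=10  [0,2,3,5,6]=30  [0,3,4,5,6]=30  [1,2,3,4,5]=10  [1,2,3,5,6]=20  [2,3,4,5,6]=30
  first=0(x) contributes 60
  first=1(z) contributes 90
  first=4(y) contributes 60
|[w]| = 210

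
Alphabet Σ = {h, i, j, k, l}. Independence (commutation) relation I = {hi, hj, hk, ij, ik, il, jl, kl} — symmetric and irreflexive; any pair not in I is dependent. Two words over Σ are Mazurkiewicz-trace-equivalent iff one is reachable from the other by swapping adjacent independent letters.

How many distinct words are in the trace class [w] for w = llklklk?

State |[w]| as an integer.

35

drop 0:l onto floor
drop 1:l onto {0:l}
drop 2:k onto floor
drop 3:l onto {1:l}
drop 4:k onto {2:k}
drop 5:l onto {3:l}
drop 6:k onto {4:k}
ground layer = {0:l, 2:k}
drop-orders for the pieces not yet dropped (sum over which currently-grounded one goes next):
  1 to go: {5} 1  {6} 1
  2 to go: {3,5} 1  {4,6} 1  {5,6} 2
  3 to go: {1,3,5} 1  {2,4,6} 1  {3,5,6} 3  {4,5,6} 3
  4 to go: {0,1,3,5} 1  {1,3,5,6} 4  {2,4,5,6} 4  {3,4,5,6} 6
  5 to go: {0,1,3,5,6} 5  {1,3,4,5,6} 10  {2,3,4,5,6} 10
  if 0:l drops first: 20 orders
  if 2:k drops first: 15 orders
heap linearizations: 35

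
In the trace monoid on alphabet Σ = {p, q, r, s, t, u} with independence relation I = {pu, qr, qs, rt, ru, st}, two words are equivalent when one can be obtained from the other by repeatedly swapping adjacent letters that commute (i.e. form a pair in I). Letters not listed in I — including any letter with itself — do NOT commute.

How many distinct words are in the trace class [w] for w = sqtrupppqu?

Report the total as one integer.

27

0(s) covers ∅
1(q) covers ∅
2(t) covers 1:q
3(r) covers 0:s
4(u) covers 0:s, 2:t
5(p) covers 2:t, 3:r
6(p) covers 5:p
7(p) covers 6:p
8(q) covers 4:u, 7:p
9(u) covers 8:q
floor of heap: 0:s, 1:q
completions by unplaced set U, small U first (add the entries for U minus each lowest piece of U):
  |U|=1: {9}:1
  |U|=2: {8,9}:1
  |U|=3: {4,8,9}:1  {7,8,9}:1
  |U|=4: {4,7,8,9}:2  {6,7,8,9}:1
  |U|=5: {4,6,7,8,9}:3  {5,6,7,8,9}:1
  |U|=6: {3,5,6,7,8,9}:1  {4,5,6,7,8,9}:4
  |U|=7: {2,4,5,6,7,8,9}:4  {3,4,5,6,7,8,9}:5
  |U|=8: {0,3,4,5,6,7,8,9}:5  {1,2,4,5,6,7,8,9}:4  {2,3,4,5,6,7,8,9}:9
  start at 0(s): 13
  start at 1(q): 14
sum over floor = 27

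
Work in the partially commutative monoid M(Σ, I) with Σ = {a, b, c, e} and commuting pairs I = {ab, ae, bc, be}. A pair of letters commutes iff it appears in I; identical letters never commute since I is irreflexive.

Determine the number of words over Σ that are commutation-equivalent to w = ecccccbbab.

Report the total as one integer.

0(e) covers ∅
1(c) covers 0:e
2(c) covers 1:c
3(c) covers 2:c
4(c) covers 3:c
5(c) covers 4:c
6(b) covers ∅
7(b) covers 6:b
8(a) covers 5:c
9(b) covers 7:b
floor of heap: 0:e, 6:b
completions by unplaced set U, small U first (add the entries for U minus each lowest piece of U):
  |U|=1: {8}:1  {9}:1
  |U|=2: {5,8}:1  {7,9}:1  {8,9}:2
  |U|=3: {4,5,8}:1  {5,8,9}:3  {6,7,9}:1  {7,8,9}:3
  |U|=4: {3,4,5,8}:1  {4,5,8,9}:4  {5,7,8,9}:6  {6,7,8,9}:4
  |U|=5: {2,3,4,5,8}:1  {3,4,5,8,9}:5  {4,5,7,8,9}:10  {5,6,7,8,9}:10
  |U|=6: {1,2,3,4,5,8}:1  {2,3,4,5,8,9}:6  {3,4,5,7,8,9}:15  {4,5,6,7,8,9}:20
  |U|=7: {0,1,2,3,4,5,8}:1  {1,2,3,4,5,8,9}:7  {2,3,4,5,7,8,9}:21  {3,4,5,6,7,8,9}:35
  |U|=8: {0,1,2,3,4,5,8,9}:8  {1,2,3,4,5,7,8,9}:28  {2,3,4,5,6,7,8,9}:56
  start at 0(e): 84
  start at 6(b): 36
sum over floor = 120

120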